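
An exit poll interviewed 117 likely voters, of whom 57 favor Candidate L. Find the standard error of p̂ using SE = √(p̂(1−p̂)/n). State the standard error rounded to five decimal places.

Sample proportion p̂ = 57/117 = 0.48718.
p̂(1−p̂) = 0.48718·0.51282 = 0.249836.
SE = √(0.249836/117) = √0.002135350 = 0.04621.

SE = 0.04621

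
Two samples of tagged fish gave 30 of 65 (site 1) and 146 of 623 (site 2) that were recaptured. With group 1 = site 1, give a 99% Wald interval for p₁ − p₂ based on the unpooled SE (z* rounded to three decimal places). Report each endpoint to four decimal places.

p̂₁ = 0.46154, p̂₂ = 0.23435, so the observed difference is 0.22719.
Unpooled SE = √(p̂₁(1−p̂₁)/n₁ + p̂₂(1−p̂₂)/n₂) = √(0.003823396 + 0.000288010) = 0.064120.
z* = 2.576 at the 99% level. Margin = 2.576·0.064120 = 0.16517.
Interval: 0.22719 ± 0.16517 → (0.0620, 0.3924).

(0.0620, 0.3924)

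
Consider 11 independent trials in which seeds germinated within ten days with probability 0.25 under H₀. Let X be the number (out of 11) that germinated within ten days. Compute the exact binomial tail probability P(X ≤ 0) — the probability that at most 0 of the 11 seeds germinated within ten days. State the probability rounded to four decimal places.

X ~ Binomial(n=11, p=0.25).
P(X ≤ 0) = C(11,0)·0.25^0·0.75^11.
= 0.042235 = 0.0422.

P = 0.0422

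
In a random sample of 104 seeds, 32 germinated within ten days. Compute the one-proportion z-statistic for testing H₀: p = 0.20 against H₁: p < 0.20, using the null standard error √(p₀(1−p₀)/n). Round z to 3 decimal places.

z = 2.746

p̂ = 32/104 = 0.30769.
Null standard error: √(0.20·0.80/104) = √0.001538462 = 0.039223.
z = (0.30769 − 0.20)/0.039223 = 0.10769/0.039223 = 2.746.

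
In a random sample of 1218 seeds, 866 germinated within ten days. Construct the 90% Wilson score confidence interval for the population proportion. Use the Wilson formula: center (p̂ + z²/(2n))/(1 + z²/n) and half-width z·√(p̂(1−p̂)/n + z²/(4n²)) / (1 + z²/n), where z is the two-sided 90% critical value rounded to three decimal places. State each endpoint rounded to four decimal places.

(0.6892, 0.7319)

Here p̂ = 866/1218 = 0.71100 and z = 1.645 (z² = 2.706025).
Denominator 1 + z²/n = 1 + 2.706025/1218 = 1.002222.
Center = (0.71100 + 0.001111)/1.002222 = 0.71053.
Radicand: p̂(1−p̂)/n + z²/(4n²) = 0.000168701 + 0.000000456 = 0.000169157.
Half-width = 1.645·√0.000169157/1.002222 = 0.02135.
Interval: 0.71053 ± 0.02135 → (0.6892, 0.7319).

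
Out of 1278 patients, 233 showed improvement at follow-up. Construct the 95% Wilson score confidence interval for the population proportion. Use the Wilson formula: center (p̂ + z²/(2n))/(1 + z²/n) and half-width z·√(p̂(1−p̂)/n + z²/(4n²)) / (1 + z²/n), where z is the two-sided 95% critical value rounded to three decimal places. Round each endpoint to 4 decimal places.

Here p̂ = 233/1278 = 0.18232 and z = 1.960 (z² = 3.841600).
1 + z²/n = 1.003006.
Adjusted center: (0.18232 + z²/(2n))/1.003006 = 0.18327.
Radicand: p̂(1−p̂)/n + z²/(4n²) = 0.000116649 + 0.000000588 = 0.000117237.
Half-width = 1.960·√0.000117237/1.003006 = 0.02116.
Interval: 0.18327 ± 0.02116 → (0.1621, 0.2044).

(0.1621, 0.2044)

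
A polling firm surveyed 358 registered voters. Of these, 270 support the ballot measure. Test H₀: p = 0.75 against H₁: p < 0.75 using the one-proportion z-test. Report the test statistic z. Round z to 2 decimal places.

The sample proportion is 270/358 = 0.75419.
Null standard error: √(0.75·0.25/358) = √0.000523743 = 0.022885.
Test statistic: z = 0.00419/0.022885 = 0.18.

z = 0.18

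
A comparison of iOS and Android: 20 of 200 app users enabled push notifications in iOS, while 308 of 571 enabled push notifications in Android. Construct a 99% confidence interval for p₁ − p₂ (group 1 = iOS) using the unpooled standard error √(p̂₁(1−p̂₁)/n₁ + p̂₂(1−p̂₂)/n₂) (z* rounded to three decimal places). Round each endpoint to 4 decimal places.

(-0.5160, -0.3628)

p̂₁ = 20/200 = 0.10000, p̂₂ = 308/571 = 0.53940; p̂₁ − p̂₂ = -0.43940.
SE = √(0.000450000 + 0.000435109) = √0.000885109 = 0.029751.
z* = 2.576 at the 99% level. Margin = 2.576·0.029751 = 0.07664.
So the interval runs from -0.5160 to -0.3628.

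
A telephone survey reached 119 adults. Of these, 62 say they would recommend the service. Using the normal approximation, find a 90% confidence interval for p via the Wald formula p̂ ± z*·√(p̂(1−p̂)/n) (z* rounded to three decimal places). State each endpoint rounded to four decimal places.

(0.4457, 0.5963)

With x = 62 successes in n = 119, p̂ = 0.52101.
Standard error of p̂: √(0.249559/119) = √0.002097131 = 0.045794.
z* = 1.645 at the 90% level.
Margin = 1.645·0.045794 = 0.07533.
Interval: 0.52101 ± 0.07533 → (0.4457, 0.5963).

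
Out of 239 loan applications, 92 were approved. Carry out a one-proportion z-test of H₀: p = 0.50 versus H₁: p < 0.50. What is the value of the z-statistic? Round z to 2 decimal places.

The sample proportion is 92/239 = 0.38494.
Null standard error: √(0.50·0.50/239) = √0.001046025 = 0.032342.
Test statistic: z = -0.11506/0.032342 = -3.56.

z = -3.56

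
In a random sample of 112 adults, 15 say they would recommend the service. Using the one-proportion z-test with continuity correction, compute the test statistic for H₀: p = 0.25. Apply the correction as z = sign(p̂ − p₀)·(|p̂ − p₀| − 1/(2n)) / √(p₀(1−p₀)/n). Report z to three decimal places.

The sample proportion is 15/112 = 0.13393. p̂ − p₀ = -0.116071.
Continuity correction 1/(2n) = 1/224 = 0.004464.
Corrected numerator: |-0.116071| − 0.004464 = 0.111607.
Null standard error: √(0.25·0.75/112) = √0.001674107 = 0.040916.
z = (−)0.111607/0.040916 = -2.728.

z = -2.728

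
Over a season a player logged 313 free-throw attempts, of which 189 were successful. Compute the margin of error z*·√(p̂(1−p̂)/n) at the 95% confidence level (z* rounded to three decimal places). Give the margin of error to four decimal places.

The sample proportion is 189/313 = 0.60383.
Standard error of p̂: √(0.239219/313) = √0.000764276 = 0.027646.
z* = 1.960 at the 95% level.
ME = 1.960·0.027646 = 0.0542.

ME = 0.0542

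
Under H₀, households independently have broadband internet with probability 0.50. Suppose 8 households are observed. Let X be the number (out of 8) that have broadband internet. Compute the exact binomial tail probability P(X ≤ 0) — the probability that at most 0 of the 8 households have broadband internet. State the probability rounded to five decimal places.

P = 0.00391

X is binomial with n = 8 and p = 0.50.
P(X ≤ 0) = C(8,0)·0.50^0·0.50^8.
= 0.003906 = 0.00391.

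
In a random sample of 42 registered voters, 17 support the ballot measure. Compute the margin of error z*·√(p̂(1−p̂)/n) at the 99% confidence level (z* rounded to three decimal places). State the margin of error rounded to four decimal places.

ME = 0.1951

With x = 17 successes in n = 42, p̂ = 0.40476.
SE(p̂) = √(0.40476·0.59524/42) = 0.075739.
The 99% critical value is z* = 2.576.
ME = 2.576·0.075739 = 0.1951.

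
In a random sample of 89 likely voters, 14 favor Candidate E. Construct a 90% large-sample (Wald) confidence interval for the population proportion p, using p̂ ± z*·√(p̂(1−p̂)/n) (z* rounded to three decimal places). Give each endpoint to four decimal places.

(0.0938, 0.2208)

p̂ = 14/89 = 0.15730.
SE(p̂) = √(0.15730·0.84270/89) = 0.038593.
z* = 1.645 at the 90% level.
Margin of error: 1.645 × 0.038593 = 0.06349.
So the interval runs from 0.0938 to 0.2208.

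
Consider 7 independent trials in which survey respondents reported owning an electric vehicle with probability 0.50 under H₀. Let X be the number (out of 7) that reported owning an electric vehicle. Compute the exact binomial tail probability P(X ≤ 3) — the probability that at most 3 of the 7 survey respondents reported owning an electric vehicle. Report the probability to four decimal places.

X is binomial with n = 7 and p = 0.50.
P(X ≤ 3) = C(7,0)·0.50^0·0.50^7 + C(7,1)·0.50^1·0.50^6 + C(7,2)·0.50^2·0.50^5 + C(7,3)·0.50^3·0.50^4.
= 0.007812 + 0.054688 + 0.164062 + 0.273438 = 0.5000.

P = 0.5000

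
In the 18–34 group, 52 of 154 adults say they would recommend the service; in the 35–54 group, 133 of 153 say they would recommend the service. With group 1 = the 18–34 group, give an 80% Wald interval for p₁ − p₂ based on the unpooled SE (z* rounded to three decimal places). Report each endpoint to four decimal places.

(-0.5917, -0.4716)

p̂₁ = 0.33766, p̂₂ = 0.86928, so the observed difference is -0.53162.
SE = √(0.001452250 + 0.000742690) = √0.002194940 = 0.046850.
For 80% confidence, z* = 1.282. Margin of error = 0.06006.
Interval: -0.53162 ± 0.06006 → (-0.5917, -0.4716).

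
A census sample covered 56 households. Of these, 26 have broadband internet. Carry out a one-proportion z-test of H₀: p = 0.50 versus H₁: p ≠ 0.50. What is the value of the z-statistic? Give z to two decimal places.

z = -0.53

Sample proportion p̂ = 26/56 = 0.46429.
SE₀ = √(0.50·0.50/56) = 0.066815.
Test statistic: z = -0.03571/0.066815 = -0.53.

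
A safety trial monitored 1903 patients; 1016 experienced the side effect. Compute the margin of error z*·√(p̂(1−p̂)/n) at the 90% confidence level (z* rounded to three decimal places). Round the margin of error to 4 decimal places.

The sample proportion is 1016/1903 = 0.53389.
SE = √(p̂(1−p̂)/n) = √(0.248851/1903) = 0.011435.
The 90% critical value is z* = 1.645.
Margin of error = z*·SE = 1.645 × 0.011435 = 0.0188.

ME = 0.0188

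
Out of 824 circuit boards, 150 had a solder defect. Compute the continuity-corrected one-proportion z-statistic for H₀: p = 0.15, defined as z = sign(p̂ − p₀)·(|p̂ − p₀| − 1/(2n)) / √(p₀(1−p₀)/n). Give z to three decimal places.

Sample proportion p̂ = 150/824 = 0.18204. p̂ − p₀ = 0.032039.
1/(2n) = 0.000607.
Corrected numerator: |0.032039| − 0.000607 = 0.031432.
SE₀ = √(0.15·0.85/824) = 0.012439.
z = +0.031432/0.012439 = 2.527.

z = 2.527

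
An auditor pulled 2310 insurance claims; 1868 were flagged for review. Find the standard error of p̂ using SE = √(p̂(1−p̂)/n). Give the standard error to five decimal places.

SE = 0.00818

The sample proportion is 1868/2310 = 0.80866.
p̂(1−p̂) = 0.80866·0.19134 = 0.154729.
SE = √(0.154729/2310) = 0.00818.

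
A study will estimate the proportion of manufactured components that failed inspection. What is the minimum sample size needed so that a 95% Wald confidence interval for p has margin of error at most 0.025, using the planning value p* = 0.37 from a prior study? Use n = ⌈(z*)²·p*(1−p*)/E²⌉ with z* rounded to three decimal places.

n = 1433

For 95% confidence, z* = 1.960.
p*(1−p*) = 0.2331.
(z*)²·p*(1−p*)/E² = 3.841600·0.2331/0.000625 = 1432.763.
Rounding up, n = 1433.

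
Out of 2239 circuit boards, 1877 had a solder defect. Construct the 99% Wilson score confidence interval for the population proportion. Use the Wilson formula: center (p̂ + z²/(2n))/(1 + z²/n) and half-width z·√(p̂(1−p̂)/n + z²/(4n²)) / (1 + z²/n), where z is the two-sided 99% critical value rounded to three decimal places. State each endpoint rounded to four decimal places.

(0.8173, 0.8574)

p̂ = 1877/2239 = 0.83832; z = 2.576, so z² = 6.635776.
Denominator 1 + z²/n = 1 + 6.635776/2239 = 1.002964.
Center = (0.83832 + 0.001482)/1.002964 = 0.83732.
Radicand: p̂(1−p̂)/n + z²/(4n²) = 0.000060536 + 0.000000331 = 0.000060867.
Half-width = 2.576·√0.000060867/1.002964 = 0.02004.
CI: 0.83732 ± 0.02004 = (0.8173, 0.8574).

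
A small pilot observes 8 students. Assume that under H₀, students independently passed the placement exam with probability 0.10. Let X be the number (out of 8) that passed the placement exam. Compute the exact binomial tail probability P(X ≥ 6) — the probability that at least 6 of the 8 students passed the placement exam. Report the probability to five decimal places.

X is binomial with n = 8 and p = 0.10.
P(X ≥ 6) = C(8,6)·0.10^6·0.90^2 + C(8,7)·0.10^7·0.90^1 + C(8,8)·0.10^8·0.90^0.
= 0.000023 + 0.000001 + 0.000000 = 0.00002.

P = 0.00002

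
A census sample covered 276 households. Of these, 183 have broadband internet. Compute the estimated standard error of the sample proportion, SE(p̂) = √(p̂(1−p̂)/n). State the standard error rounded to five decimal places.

p̂ = 183/276 = 0.66304.
p̂(1−p̂) = 0.66304·0.33696 = 0.223418.
Dividing by n and taking the root: √0.000809486 = 0.02845.

SE = 0.02845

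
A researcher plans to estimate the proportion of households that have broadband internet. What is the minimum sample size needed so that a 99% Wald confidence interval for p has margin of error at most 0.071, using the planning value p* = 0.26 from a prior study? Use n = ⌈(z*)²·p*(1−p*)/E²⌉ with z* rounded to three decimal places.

n = 254

The 99% critical value is z* = 2.576.
p*(1−p*) = 0.26·0.74 = 0.1924.
Required n before rounding: 6.635776 × 0.1924 / 0.071² = 253.268.
Rounding up, n = 254.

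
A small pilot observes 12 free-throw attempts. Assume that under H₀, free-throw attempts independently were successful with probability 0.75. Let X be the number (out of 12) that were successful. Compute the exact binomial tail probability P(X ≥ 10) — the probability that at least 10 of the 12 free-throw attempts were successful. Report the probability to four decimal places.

P = 0.3907

X ~ Binomial(n=12, p=0.75).
P(X ≥ 10) = C(12,10)·0.75^10·0.25^2 + C(12,11)·0.75^11·0.25^1 + C(12,12)·0.75^12·0.25^0.
= 0.232293 + 0.126705 + 0.031676 = 0.3907.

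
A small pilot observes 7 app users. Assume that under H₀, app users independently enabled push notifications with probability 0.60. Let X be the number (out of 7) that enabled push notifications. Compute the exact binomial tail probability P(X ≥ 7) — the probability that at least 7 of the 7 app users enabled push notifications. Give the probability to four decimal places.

P = 0.0280

X is binomial with n = 7 and p = 0.60.
P(X ≥ 7) = C(7,7)·0.60^7·0.40^0.
= 0.027994 = 0.0280.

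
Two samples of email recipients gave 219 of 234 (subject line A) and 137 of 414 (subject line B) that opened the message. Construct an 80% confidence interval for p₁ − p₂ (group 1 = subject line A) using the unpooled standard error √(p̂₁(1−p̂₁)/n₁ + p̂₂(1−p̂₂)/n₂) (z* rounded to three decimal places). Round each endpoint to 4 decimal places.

(0.5689, 0.6410)

p̂₁ = 219/234 = 0.93590, p̂₂ = 137/414 = 0.33092; p̂₁ − p̂₂ = 0.60498.
Unpooled SE = √(p̂₁(1−p̂₁)/n₁ + p̂₂(1−p̂₂)/n₂) = √(0.000256382 + 0.000534810) = 0.028128.
For 80% confidence, z* = 1.282. Margin = 1.282·0.028128 = 0.03606.
CI: 0.60498 ± 0.03606 = (0.5689, 0.6410).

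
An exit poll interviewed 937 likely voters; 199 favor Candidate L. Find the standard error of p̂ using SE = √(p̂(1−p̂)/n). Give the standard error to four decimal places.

p̂ = 199/937 = 0.21238.
p̂(1−p̂) = 0.21238·0.78762 = 0.167275.
Dividing by n and taking the root: √0.000178522 = 0.0134.

SE = 0.0134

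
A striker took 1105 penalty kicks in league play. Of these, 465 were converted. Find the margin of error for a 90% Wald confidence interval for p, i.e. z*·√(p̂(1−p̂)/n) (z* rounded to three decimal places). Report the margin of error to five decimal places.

p̂ = 465/1105 = 0.42081.
SE(p̂) = √(0.42081·0.57919/1105) = 0.014852.
z* = 1.645 at the 90% level.
So ME = 0.02443.

ME = 0.02443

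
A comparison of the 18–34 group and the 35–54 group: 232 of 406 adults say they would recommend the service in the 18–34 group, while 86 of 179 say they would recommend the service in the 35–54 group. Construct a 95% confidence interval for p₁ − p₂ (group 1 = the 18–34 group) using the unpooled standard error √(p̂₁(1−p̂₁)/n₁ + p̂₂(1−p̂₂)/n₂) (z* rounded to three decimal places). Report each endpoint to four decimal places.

p̂₁ = 0.57143, p̂₂ = 0.48045, so the observed difference is 0.09098.
Unpooled SE = √(p̂₁(1−p̂₁)/n₁ + p̂₂(1−p̂₂)/n₂) = √(0.000603197 + 0.001394512) = 0.044696.
For 95% confidence, z* = 1.960. Margin = 1.960·0.044696 = 0.08760.
So the interval runs from 0.0034 to 0.1786.

(0.0034, 0.1786)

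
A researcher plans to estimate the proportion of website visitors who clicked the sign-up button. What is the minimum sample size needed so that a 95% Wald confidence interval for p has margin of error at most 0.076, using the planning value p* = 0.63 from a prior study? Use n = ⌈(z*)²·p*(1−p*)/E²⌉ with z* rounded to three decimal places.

n = 156

For 95% confidence, z* = 1.960.
p*(1−p*) = 0.63·0.37 = 0.2331.
(z*)²·p*(1−p*)/E² = 3.841600·0.2331/0.005776 = 155.034.
⌈155.034⌉ = 156.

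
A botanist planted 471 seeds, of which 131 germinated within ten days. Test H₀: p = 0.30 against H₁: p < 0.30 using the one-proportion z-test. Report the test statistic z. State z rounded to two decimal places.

Sample proportion p̂ = 131/471 = 0.27813.
SE₀ = √(0.30·0.70/471) = 0.021115.
z = (0.27813 − 0.30)/0.021115 = -0.02187/0.021115 = -1.04.

z = -1.04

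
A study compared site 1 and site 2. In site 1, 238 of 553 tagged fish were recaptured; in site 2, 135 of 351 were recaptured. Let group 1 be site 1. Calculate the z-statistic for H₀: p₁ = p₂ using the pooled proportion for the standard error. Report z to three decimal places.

p̂₁ = 238/553 = 0.43038, p̂₂ = 135/351 = 0.38462.
Pooled p̂ = (238+135)/(553+351) = 373/904 = 0.41261.
Pooled SE = √[0.2423631·0.00465732] ≈ 0.033597.
z = (p̂₁ − p̂₂)/SE = (0.43038 − 0.38462)/0.033597 = 0.04576/0.033597 = 1.362.

z = 1.362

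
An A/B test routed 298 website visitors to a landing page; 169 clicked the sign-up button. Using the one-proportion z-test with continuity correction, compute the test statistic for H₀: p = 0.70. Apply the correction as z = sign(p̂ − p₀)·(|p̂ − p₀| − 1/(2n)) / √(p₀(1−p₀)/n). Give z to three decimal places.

The sample proportion is 169/298 = 0.56711. p̂ − p₀ = -0.132886.
Continuity correction 1/(2n) = 1/596 = 0.001678.
Corrected numerator: |-0.132886| − 0.001678 = 0.131208.
Under H₀, SE = √(p₀(1−p₀)/n) = √(0.70·0.30/298) = √0.000704698 = 0.026546.
z = (−)0.131208/0.026546 = -4.943.

z = -4.943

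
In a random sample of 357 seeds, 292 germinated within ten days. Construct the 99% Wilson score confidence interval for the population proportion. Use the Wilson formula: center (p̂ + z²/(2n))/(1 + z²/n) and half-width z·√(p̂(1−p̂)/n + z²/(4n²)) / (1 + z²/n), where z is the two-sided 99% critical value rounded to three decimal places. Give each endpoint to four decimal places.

(0.7597, 0.8646)

Here p̂ = 292/357 = 0.81793 and z = 2.576 (z² = 6.635776).
Denominator 1 + z²/n = 1 + 6.635776/357 = 1.018588.
Adjusted center: (0.81793 + z²/(2n))/1.018588 = 0.81213.
Radicand: p̂(1−p̂)/n + z²/(4n²) = 0.000417149 + 0.000013017 = 0.000430166.
Half-width = 2.576·√0.000430166/1.018588 = 0.05245.
Interval: 0.81213 ± 0.05245 → (0.7597, 0.8646).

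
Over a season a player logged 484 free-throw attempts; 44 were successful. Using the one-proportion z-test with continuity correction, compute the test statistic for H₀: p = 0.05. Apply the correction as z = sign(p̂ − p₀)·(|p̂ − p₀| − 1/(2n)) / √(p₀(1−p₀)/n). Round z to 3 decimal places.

Sample proportion p̂ = 44/484 = 0.09091. p̂ − p₀ = 0.040909.
1/(2n) = 0.001033.
Corrected numerator: |0.040909| − 0.001033 = 0.039876.
Null standard error: √(0.05·0.95/484) = √0.000098140 = 0.009907.
z = +0.039876/0.009907 = 4.025.

z = 4.025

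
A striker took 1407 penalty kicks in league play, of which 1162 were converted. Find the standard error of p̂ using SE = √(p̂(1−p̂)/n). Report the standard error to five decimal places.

p̂ = 1162/1407 = 0.82587.
p̂(1−p̂) = 0.82587·0.17413 = 0.143809.
SE = √(0.143809/1407) = 0.01011.

SE = 0.01011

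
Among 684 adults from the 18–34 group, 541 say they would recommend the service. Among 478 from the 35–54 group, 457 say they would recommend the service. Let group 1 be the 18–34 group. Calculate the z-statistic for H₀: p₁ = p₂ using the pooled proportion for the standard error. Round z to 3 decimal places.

p̂₁ = 541/684 = 0.79094, p̂₂ = 457/478 = 0.95607.
Pooled p̂ = (541+457)/(684+478) = 998/1162 = 0.85886.
SE = √[p̂(1−p̂)(1/n₁+1/n₂)] = √[0.85886·0.14114·(1/684+1/478)] ≈ 0.020756.
z = -0.16513/0.020756 = -7.956.

z = -7.956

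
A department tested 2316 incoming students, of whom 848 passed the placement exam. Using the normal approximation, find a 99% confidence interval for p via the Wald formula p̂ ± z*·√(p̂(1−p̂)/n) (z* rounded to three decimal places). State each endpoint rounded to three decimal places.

With x = 848 successes in n = 2316, p̂ = 0.36615.
SE = √(p̂(1−p̂)/n) = √(0.232084/2316) = 0.010010.
The 99% critical value is z* = 2.576.
Margin of error: 2.576 × 0.010010 = 0.02579.
Interval: 0.36615 ± 0.02579 → (0.340, 0.392).

(0.340, 0.392)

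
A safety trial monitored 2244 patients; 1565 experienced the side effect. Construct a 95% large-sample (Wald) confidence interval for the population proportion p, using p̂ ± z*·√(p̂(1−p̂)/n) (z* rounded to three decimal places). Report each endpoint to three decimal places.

(0.678, 0.716)

The sample proportion is 1565/2244 = 0.69742.
Standard error of p̂: √(0.211027/2244) = √0.000094041 = 0.009697.
For 95% confidence, z* = 1.960.
Margin of error: 1.960 × 0.009697 = 0.01901.
So the interval runs from 0.678 to 0.716.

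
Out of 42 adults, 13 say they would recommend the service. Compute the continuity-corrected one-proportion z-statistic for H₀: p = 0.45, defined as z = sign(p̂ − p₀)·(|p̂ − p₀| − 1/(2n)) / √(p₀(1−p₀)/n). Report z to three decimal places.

z = -1.675

p̂ = 13/42 = 0.30952. p̂ − p₀ = -0.140476.
Continuity correction 1/(2n) = 1/84 = 0.011905.
Corrected numerator: |-0.140476| − 0.011905 = 0.128571.
SE₀ = √(0.45·0.55/42) = 0.076765.
z = (−)0.128571/0.076765 = -1.675.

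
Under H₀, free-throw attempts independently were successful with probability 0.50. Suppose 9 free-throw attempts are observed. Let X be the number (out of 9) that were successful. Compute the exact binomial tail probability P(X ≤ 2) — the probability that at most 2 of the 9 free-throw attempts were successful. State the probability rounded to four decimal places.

P = 0.0898

X ~ Binomial(n=9, p=0.50).
P(X ≤ 2) = C(9,0)·0.50^0·0.50^9 + C(9,1)·0.50^1·0.50^8 + C(9,2)·0.50^2·0.50^7.
= 0.001953 + 0.017578 + 0.070312 = 0.0898.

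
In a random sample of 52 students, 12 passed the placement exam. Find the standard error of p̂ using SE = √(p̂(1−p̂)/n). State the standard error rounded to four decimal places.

SE = 0.0584

Sample proportion p̂ = 12/52 = 0.23077.
p̂(1−p̂) = 0.177515.
SE = √(0.177515/52) = 0.0584.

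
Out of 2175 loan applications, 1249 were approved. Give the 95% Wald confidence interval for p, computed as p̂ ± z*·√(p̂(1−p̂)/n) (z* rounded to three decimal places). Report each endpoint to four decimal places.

With x = 1249 successes in n = 2175, p̂ = 0.57425.
Standard error of p̂: √(0.244487/2175) = √0.000112408 = 0.010602.
The 95% critical value is z* = 1.960.
Margin of error: 1.960 × 0.010602 = 0.02078.
So the interval runs from 0.5535 to 0.5950.

(0.5535, 0.5950)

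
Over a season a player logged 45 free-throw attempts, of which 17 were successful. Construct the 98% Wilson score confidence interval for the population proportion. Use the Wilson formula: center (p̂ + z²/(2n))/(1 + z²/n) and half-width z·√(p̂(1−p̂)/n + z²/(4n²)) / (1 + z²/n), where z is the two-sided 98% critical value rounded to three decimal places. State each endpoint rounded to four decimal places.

(0.2315, 0.5503)

Here p̂ = 17/45 = 0.37778 and z = 2.326 (z² = 5.410276).
Denominator 1 + z²/n = 1 + 5.410276/45 = 1.120228.
Adjusted center: (0.37778 + z²/(2n))/1.120228 = 0.39090.
Radicand: p̂(1−p̂)/n + z²/(4n²) = 0.005223594 + 0.000667935 = 0.005891529.
Half-width = z·√(radicand)/denom = 2.326·0.076756/1.120228 = 0.15937.
CI: 0.39090 ± 0.15937 = (0.2315, 0.5503).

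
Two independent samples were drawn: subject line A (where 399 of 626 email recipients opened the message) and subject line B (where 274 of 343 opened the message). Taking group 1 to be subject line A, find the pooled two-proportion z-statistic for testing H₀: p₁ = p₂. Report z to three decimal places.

p̂₁ = 399/626 = 0.63738, p̂₂ = 274/343 = 0.79883.
Pooled p̂ = (399+274)/(626+343) = 673/969 = 0.69453.
SE = √[p̂(1−p̂)(1/n₁+1/n₂)] = √[0.69453·0.30547·(1/626+1/343)] ≈ 0.030943.
z = -0.16145/0.030943 = -5.218.

z = -5.218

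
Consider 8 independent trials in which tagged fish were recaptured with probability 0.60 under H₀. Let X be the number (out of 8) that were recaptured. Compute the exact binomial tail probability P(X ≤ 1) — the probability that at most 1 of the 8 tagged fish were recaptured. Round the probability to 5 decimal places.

P = 0.00852

X is binomial with n = 8 and p = 0.60.
P(X ≤ 1) = C(8,0)·0.60^0·0.40^8 + C(8,1)·0.60^1·0.40^7.
= 0.000655 + 0.007864 = 0.00852.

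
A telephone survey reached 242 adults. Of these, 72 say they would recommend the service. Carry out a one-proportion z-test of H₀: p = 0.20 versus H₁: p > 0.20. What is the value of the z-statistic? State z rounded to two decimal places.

z = 3.79

The sample proportion is 72/242 = 0.29752.
SE₀ = √(0.20·0.80/242) = 0.025713.
z = (0.29752 − 0.20)/0.025713 = 0.09752/0.025713 = 3.79.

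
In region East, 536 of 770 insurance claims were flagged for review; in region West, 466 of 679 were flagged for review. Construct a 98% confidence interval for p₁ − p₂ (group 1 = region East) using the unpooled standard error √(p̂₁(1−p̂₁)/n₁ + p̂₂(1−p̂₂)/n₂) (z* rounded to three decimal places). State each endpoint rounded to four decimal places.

(-0.0468, 0.0664)

p̂₁ = 536/770 = 0.69610, p̂₂ = 466/679 = 0.68630; p̂₁ − p̂₂ = 0.00980.
SE = √(0.000274732 + 0.000317071) = √0.000591803 = 0.024327.
z* = 2.326 at the 98% level. Margin of error = 0.05658.
So the interval runs from -0.0468 to 0.0664.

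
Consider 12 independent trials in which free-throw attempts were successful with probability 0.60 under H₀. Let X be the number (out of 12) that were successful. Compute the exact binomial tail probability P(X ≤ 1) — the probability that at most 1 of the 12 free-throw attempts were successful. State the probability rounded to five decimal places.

P = 0.00032

X ~ Binomial(n=12, p=0.60).
P(X ≤ 1) = C(12,0)·0.60^0·0.40^12 + C(12,1)·0.60^1·0.40^11.
= 0.000017 + 0.000302 = 0.00032.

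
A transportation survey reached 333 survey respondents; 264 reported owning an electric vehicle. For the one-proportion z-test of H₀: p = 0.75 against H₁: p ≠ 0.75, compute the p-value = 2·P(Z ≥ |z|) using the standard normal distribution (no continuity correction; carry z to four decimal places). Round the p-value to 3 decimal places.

p-value = 0.071

The sample proportion is 264/333 = 0.79279.
SE₀ = √(0.75·0.25/333) = 0.023729.
Test statistic (full precision, shown to 4 dp): z = (264/333 − 0.75)/SE₀ ≈ 1.8034.
From the standard normal, 2·P(Z ≥ |z|) = 0.071.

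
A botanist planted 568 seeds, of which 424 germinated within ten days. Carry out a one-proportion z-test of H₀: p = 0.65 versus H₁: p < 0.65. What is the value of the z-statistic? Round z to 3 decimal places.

With x = 424 successes in n = 568, p̂ = 0.74648.
Null standard error: √(0.65·0.35/568) = √0.000400528 = 0.020013.
Test statistic: z = 0.09648/0.020013 = 4.821.

z = 4.821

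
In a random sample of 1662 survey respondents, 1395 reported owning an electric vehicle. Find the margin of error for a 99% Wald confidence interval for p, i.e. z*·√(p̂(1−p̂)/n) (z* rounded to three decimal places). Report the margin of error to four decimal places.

Sample proportion p̂ = 1395/1662 = 0.83935.
Standard error of p̂: √(0.134841/1662) = √0.000081132 = 0.009007.
z* = 2.576 at the 99% level.
So ME = 0.0232.

ME = 0.0232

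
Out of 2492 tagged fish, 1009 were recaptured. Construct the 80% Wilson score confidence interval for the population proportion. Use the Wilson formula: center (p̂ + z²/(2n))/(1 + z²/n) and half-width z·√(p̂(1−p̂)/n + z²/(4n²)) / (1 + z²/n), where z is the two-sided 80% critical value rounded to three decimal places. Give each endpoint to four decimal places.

(0.3924, 0.4176)

p̂ = 1009/2492 = 0.40490; z = 1.282, so z² = 1.643524.
Denominator 1 + z²/n = 1 + 1.643524/2492 = 1.000660.
Adjusted center: (0.40490 + z²/(2n))/1.000660 = 0.40496.
Radicand: p̂(1−p̂)/n + z²/(4n²) = 0.000096691 + 0.000000066 = 0.000096757.
Half-width = 1.282·√0.000096757/1.000660 = 0.01260.
Interval: 0.40496 ± 0.01260 → (0.3924, 0.4176).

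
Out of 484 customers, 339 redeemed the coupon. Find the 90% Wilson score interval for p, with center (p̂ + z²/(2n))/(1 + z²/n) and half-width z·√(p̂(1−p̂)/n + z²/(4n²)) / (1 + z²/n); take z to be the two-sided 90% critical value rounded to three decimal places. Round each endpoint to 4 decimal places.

p̂ = 339/484 = 0.70041; z = 1.645, so z² = 2.706025.
1 + z²/n = 1.005591.
Adjusted center: (0.70041 + z²/(2n))/1.005591 = 0.69930.
Radicand: p̂(1−p̂)/n + z²/(4n²) = 0.000433542 + 0.000002888 = 0.000436430.
Half-width = 1.645·√0.000436430/1.005591 = 0.03417.
So the interval runs from 0.6651 to 0.7335.

(0.6651, 0.7335)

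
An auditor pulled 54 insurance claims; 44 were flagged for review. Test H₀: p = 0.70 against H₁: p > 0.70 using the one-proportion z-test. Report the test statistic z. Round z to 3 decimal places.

z = 1.841

Sample proportion p̂ = 44/54 = 0.81481.
SE₀ = √(0.70·0.30/54) = 0.062361.
Test statistic: z = 0.11481/0.062361 = 1.841.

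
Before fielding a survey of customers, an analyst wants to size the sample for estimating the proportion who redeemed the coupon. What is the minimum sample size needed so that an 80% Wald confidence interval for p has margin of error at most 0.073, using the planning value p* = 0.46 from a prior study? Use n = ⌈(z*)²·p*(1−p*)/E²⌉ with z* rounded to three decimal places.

n = 77

z* = 1.282 at the 80% level.
p*(1−p*) = 0.46·0.54 = 0.2484.
Required n before rounding: 1.643524 × 0.2484 / 0.073² = 76.609.
⌈76.609⌉ = 77.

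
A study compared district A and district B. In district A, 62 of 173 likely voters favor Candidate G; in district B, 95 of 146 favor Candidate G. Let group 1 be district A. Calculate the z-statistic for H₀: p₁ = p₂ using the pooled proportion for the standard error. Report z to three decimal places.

z = -5.203

Sample proportions: p̂₁ = 62/173 = 0.35838 and p̂₂ = 95/146 = 0.65068.
Pooling: p̂ = 157/319 = 0.49216.
SE = √[p̂(1−p̂)(1/n₁+1/n₂)] = √[0.49216·0.50784·(1/173+1/146)] ≈ 0.056184.
z = (p̂₁ − p̂₂)/SE = (0.35838 − 0.65068)/0.056184 = -0.29230/0.056184 = -5.203.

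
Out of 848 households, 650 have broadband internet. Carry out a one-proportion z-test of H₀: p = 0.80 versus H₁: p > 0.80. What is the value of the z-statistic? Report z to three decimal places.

z = -2.438

The sample proportion is 650/848 = 0.76651.
SE₀ = √(0.80·0.20/848) = 0.013736.
z = (0.76651 − 0.80)/0.013736 = -0.03349/0.013736 = -2.438.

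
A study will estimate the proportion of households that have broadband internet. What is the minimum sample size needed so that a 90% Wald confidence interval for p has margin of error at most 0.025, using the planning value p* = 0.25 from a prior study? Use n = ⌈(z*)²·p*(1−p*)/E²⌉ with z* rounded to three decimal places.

n = 812

The 90% critical value is z* = 1.645.
p*(1−p*) = 0.25·0.75 = 0.1875.
(z*)²·p*(1−p*)/E² = 2.706025·0.1875/0.000625 = 811.807.
⌈811.807⌉ = 812.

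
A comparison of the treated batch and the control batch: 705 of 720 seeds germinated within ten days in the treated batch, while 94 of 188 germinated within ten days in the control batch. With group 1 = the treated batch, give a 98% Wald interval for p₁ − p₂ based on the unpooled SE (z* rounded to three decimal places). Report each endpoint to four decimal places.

p̂₁ = 705/720 = 0.97917, p̂₂ = 94/188 = 0.50000; p̂₁ − p̂₂ = 0.47917.
Unpooled SE = √(p̂₁(1−p̂₁)/n₁ + p̂₂(1−p̂₂)/n₂) = √(0.000028332 + 0.001329787) = 0.036853.
For 98% confidence, z* = 2.326. Margin of error = 0.08572.
CI: 0.47917 ± 0.08572 = (0.3934, 0.5649).

(0.3934, 0.5649)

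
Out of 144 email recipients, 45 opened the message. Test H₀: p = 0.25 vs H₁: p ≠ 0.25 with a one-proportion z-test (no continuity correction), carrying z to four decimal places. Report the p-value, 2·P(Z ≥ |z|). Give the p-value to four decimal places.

The sample proportion is 45/144 = 0.31250.
Null standard error: √(0.25·0.75/144) = √0.001302083 = 0.036084.
z = (p̂ − p₀)/SE = (45/144 − 0.25)/0.036084 ≈ 1.7321.
p-value = 2·P(Z ≥ |z|) with z = 1.7321 → 0.0833.

p-value = 0.0833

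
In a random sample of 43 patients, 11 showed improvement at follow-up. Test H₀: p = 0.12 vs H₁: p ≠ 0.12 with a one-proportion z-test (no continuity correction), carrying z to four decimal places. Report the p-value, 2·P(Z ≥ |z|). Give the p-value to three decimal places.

p-value = 0.006

With x = 11 successes in n = 43, p̂ = 0.25581.
Null standard error: √(0.12·0.88/43) = √0.002455814 = 0.049556.
z = (p̂ − p₀)/SE = (11/43 − 0.12)/0.049556 ≈ 2.7406.
From the standard normal, 2·P(Z ≥ |z|) = 0.006.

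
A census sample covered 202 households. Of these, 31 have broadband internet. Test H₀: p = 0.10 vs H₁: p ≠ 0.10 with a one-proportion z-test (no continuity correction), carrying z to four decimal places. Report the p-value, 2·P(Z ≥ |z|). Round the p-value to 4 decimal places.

p̂ = 31/202 = 0.15347.
Under H₀, SE = √(p₀(1−p₀)/n) = √(0.10·0.90/202) = √0.000445545 = 0.021108.
z = (p̂ − p₀)/SE = (31/202 − 0.10)/0.021108 ≈ 2.5330.
p-value = 2·P(Z ≥ |z|) with z = 2.5330 → 0.0113.

p-value = 0.0113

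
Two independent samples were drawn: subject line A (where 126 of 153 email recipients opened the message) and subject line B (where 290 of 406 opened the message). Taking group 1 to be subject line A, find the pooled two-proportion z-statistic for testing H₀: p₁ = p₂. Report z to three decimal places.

Sample proportions: p̂₁ = 126/153 = 0.82353 and p̂₂ = 290/406 = 0.71429.
Pooling: p̂ = 416/559 = 0.74419.
Pooled SE = √[0.1903732·0.00899900] ≈ 0.041390.
z = (p̂₁ − p̂₂)/SE = (0.82353 − 0.71429)/0.041390 = 0.10924/0.041390 = 2.639.

z = 2.639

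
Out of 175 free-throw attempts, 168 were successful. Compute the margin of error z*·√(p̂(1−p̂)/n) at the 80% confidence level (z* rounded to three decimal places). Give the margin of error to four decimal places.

ME = 0.0190

Sample proportion p̂ = 168/175 = 0.96000.
Standard error of p̂: √(0.038400/175) = √0.000219429 = 0.014813.
For 80% confidence, z* = 1.282.
Margin of error = z*·SE = 1.282 × 0.014813 = 0.0190.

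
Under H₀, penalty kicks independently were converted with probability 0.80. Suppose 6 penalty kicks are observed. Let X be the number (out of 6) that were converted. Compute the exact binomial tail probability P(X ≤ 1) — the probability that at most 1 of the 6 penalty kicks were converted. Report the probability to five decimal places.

X is binomial with n = 6 and p = 0.80.
P(X ≤ 1) = C(6,0)·0.80^0·0.20^6 + C(6,1)·0.80^1·0.20^5.
= 0.000064 + 0.001536 = 0.00160.

P = 0.00160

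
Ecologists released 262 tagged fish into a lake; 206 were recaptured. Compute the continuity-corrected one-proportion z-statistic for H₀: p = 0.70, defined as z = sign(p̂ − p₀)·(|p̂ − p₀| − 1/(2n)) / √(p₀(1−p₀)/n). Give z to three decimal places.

z = 2.979

p̂ = 206/262 = 0.78626. p̂ − p₀ = 0.086260.
1/(2n) = 0.001908.
Corrected numerator: |0.086260| − 0.001908 = 0.084352.
Null standard error: √(0.70·0.30/262) = √0.000801527 = 0.028311.
z = +0.084352/0.028311 = 2.979.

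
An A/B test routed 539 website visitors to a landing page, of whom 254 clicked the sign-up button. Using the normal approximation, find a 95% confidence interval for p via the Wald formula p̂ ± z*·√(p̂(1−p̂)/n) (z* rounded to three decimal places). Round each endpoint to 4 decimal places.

The sample proportion is 254/539 = 0.47124.
SE = √(p̂(1−p̂)/n) = √(0.249173/539) = 0.021501.
z* = 1.960 at the 95% level.
Margin of error: 1.960 × 0.021501 = 0.04214.
So the interval runs from 0.4291 to 0.5134.

(0.4291, 0.5134)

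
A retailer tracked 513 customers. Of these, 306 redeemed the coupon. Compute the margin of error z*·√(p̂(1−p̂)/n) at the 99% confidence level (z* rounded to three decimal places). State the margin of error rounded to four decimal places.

ME = 0.0558

The sample proportion is 306/513 = 0.59649.
SE = √(p̂(1−p̂)/n) = √(0.240689/513) = 0.021661.
For 99% confidence, z* = 2.576.
So ME = 0.0558.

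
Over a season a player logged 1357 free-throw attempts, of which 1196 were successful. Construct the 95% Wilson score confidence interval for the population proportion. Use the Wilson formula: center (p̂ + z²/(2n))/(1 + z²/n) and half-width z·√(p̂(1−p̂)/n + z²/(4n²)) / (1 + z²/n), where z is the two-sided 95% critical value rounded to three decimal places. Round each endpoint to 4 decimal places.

(0.8631, 0.8975)

p̂ = 1196/1357 = 0.88136; z = 1.960, so z² = 3.841600.
1 + z²/n = 1.002831.
Adjusted center: (0.88136 + z²/(2n))/1.002831 = 0.88028.
Radicand: p̂(1−p̂)/n + z²/(4n²) = 0.000077058 + 0.000000522 = 0.000077580.
Half-width = 1.960·√0.000077580/1.002831 = 0.01721.
So the interval runs from 0.8631 to 0.8975.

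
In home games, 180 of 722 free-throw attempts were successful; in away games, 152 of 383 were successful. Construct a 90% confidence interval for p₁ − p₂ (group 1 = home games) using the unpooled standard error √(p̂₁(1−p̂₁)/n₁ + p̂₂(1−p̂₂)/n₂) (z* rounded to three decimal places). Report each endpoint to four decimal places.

(-0.1965, -0.0986)

p̂₁ = 180/722 = 0.24931, p̂₂ = 152/383 = 0.39687; p̂₁ − p̂₂ = -0.14756.
SE = √(0.000259215 + 0.000624970) = √0.000884185 = 0.029735.
z* = 1.645 at the 90% level. Margin of error = 0.04891.
Interval: -0.14756 ± 0.04891 → (-0.1965, -0.0986).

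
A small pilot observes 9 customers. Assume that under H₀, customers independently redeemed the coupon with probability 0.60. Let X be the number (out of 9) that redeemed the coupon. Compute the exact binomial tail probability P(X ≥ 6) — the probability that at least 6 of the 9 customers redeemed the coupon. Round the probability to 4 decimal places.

P = 0.4826

X is binomial with n = 9 and p = 0.60.
P(X ≥ 6) = C(9,6)·0.60^6·0.40^3 + C(9,7)·0.60^7·0.40^2 + C(9,8)·0.60^8·0.40^1 + C(9,9)·0.60^9·0.40^0.
= 0.250823 + 0.161243 + 0.060466 + 0.010078 = 0.4826.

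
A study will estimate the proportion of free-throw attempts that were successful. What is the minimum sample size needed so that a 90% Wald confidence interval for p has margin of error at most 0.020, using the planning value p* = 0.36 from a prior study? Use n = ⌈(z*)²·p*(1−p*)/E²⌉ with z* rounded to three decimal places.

n = 1559

The 90% critical value is z* = 1.645.
p*(1−p*) = 0.2304.
(z*)²·p*(1−p*)/E² = 2.706025·0.2304/0.000400 = 1558.670.
Rounding up, n = 1559.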